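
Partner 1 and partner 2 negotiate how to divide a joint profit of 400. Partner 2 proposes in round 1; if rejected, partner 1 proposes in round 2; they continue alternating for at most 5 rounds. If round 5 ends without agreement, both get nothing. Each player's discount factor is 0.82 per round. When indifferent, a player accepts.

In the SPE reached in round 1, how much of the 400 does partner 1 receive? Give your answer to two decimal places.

Round 5 (partner 2 proposes): partner 1 will accept anything ≥ 0, so partner 2 offers 0 and keeps 400.
Round 4 (partner 1 proposes): partner 2 can get 400 next round, worth 0.82 × 400 = 328 now, so partner 1 offers 328, keeping 72.
Round 3 (partner 2 proposes): partner 1 can get 72 next round, worth 0.82 × 72 = 59.04 now. Partner 2 offers 59.04 and keeps 400 − 59.04 = 340.96.
Round 2 (partner 1 proposes): partner 2 can get 340.96 next round, worth 0.82 × 340.96 = 279.5872 now. Partner 1 offers 279.5872 and keeps 400 − 279.5872 = 120.4128.
Round 1 (partner 2 proposes): partner 1 can get 120.4128 next round, worth 0.82 × 120.4128 = 98.738496 now. Partner 2 offers 98.738496 and keeps 400 − 98.738496 = 301.261504.

98.74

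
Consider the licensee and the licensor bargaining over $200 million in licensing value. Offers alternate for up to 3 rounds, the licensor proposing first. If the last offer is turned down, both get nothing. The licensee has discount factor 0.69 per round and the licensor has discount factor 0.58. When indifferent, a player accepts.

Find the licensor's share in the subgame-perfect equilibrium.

142.04

Round 3 (the licensor proposes): the licensee will accept anything ≥ 0, so the licensor offers 0 and keeps 200.
Round 2 (the licensee proposes): the licensor can get 200 next round, worth 0.58 × 200 = 116 now; the licensee offers that and keeps 84.
Round 1 (the licensor proposes): the licensee can get 84 next round, worth 0.69 × 84 = 57.96 now. The licensor offers 57.96 and keeps 200 − 57.96 = 142.04.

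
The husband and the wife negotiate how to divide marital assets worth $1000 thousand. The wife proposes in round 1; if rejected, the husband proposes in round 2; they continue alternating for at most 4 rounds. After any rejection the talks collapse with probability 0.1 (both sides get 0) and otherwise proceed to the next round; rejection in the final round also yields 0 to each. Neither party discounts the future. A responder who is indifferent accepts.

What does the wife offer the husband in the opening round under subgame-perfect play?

By backward induction:
Round 4 (the husband proposes): rejection yields 0 for the wife; the husband offers 0 and keeps 1000.
Round 3 (the wife proposes): rejecting gives the husband an expected 0.9 × 1000 = 900. The wife offers 900 and keeps 1000 − 900 = 100.
Round 2 (the husband proposes): rejecting gives the wife an expected 0.9 × 100 = 90; the husband offers that and keeps 910.
Round 1 (the wife proposes): rejecting gives the husband an expected 0.9 × 910 = 819, so the wife offers 819, keeping 181.

819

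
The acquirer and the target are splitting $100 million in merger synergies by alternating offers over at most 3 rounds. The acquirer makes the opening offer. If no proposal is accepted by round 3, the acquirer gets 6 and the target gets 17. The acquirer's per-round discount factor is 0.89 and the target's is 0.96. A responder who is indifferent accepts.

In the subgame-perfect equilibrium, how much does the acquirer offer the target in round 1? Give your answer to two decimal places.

25.08

Work backward from the last round.
Round 3 (the acquirer proposes): the target gets 17 if talks fail, so the acquirer offers 17 and keeps 83.
Round 2 (the target proposes): the acquirer can get 83 next round, worth 0.89 × 83 = 73.87 now. The target offers 73.87 and keeps 100 − 73.87 = 26.13.
Round 1 (the acquirer proposes): the target can get 26.13 next round, worth 0.96 × 26.13 = 25.0848 now. The acquirer offers 25.0848 and keeps 100 − 25.0848 = 74.9152.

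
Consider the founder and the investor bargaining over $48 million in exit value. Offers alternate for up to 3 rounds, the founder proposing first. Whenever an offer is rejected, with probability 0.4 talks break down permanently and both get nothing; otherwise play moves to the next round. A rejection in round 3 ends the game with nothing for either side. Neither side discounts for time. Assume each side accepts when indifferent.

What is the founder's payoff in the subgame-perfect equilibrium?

36.48

By backward induction:
Round 3 (the founder proposes): rejection yields 0 for the investor; the founder offers 0 and keeps 48.
Round 2 (the investor proposes): rejecting gives the founder an expected 0.6 × 48 = 28.8. The investor offers 28.8 and keeps 48 − 28.8 = 19.2.
Round 1 (the founder proposes): rejecting gives the investor an expected 0.6 × 19.2 = 11.52. The founder offers 11.52 and keeps 48 − 11.52 = 36.48.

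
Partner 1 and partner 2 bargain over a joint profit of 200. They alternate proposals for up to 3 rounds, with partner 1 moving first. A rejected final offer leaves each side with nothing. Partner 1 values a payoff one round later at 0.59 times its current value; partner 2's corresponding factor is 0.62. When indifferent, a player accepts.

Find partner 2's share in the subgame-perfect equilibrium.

50.84

Round 3 (partner 1 proposes): rejection yields 0 for partner 2; partner 1 offers 0 and keeps 200.
Round 2 (partner 2 proposes): partner 1 can get 200 next round, worth 0.59 × 200 = 118 now; partner 2 offers that and keeps 82.
Round 1 (partner 1 proposes): partner 2 can get 82 next round, worth 0.62 × 82 = 50.84 now; partner 1 offers that and keeps 149.16.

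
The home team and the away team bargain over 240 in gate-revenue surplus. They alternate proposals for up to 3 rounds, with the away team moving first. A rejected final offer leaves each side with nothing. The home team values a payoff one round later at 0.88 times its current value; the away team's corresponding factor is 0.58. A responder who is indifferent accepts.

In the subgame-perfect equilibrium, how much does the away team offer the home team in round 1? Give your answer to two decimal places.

88.70

Round 3 (the away team proposes): the home team will accept anything ≥ 0, so the away team offers 0 and keeps 240.
Round 2 (the home team proposes): the away team can get 240 next round, worth 0.58 × 240 = 139.2 now, so the home team offers 139.2, keeping 100.8.
Round 1 (the away team proposes): the home team can get 100.8 next round, worth 0.88 × 100.8 = 88.704 now. The away team offers 88.704 and keeps 240 − 88.704 = 151.296.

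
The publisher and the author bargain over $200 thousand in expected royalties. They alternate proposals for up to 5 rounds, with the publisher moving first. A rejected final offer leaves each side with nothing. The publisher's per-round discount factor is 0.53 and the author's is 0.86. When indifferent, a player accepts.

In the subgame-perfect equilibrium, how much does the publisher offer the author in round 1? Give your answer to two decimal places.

Work backward from the last round.
Round 5 (the publisher proposes): rejection yields 0 for the author; the publisher offers 0 and keeps 200.
Round 4 (the author proposes): the publisher can get 200 next round, worth 0.53 × 200 = 106 now; the author offers that and keeps 94.
Round 3 (the publisher proposes): the author can get 94 next round, worth 0.86 × 94 = 80.84 now. The publisher offers 80.84 and keeps 200 − 80.84 = 119.16.
Round 2 (the author proposes): the publisher can get 119.16 next round, worth 0.53 × 119.16 = 63.1548 now. The author offers 63.1548 and keeps 200 − 63.1548 = 136.8452.
Round 1 (the publisher proposes): the author can get 136.8452 next round, worth 0.86 × 136.8452 = 117.686872 now; the publisher offers that and keeps 82.313128.

117.69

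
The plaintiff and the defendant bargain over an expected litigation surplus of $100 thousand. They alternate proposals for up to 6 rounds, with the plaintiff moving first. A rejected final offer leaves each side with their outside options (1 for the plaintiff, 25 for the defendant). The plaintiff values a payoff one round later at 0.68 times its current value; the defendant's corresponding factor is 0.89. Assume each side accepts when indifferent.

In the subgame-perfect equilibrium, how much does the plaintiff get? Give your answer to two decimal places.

Round 6 (the defendant proposes): the plaintiff gets 1 if talks fail, so the defendant offers 1 and keeps 99.
Round 5 (the plaintiff proposes): the defendant can get 99 next round, worth 0.89 × 99 = 88.11 now; the plaintiff offers that and keeps 11.89.
Round 4 (the defendant proposes): the plaintiff can get 11.89 next round, worth 0.68 × 11.89 = 8.0852 now; the defendant offers that and keeps 91.9148.
Round 3 (the plaintiff proposes): the defendant can get 91.9148 next round, worth 0.89 × 91.9148 = 81.804172 now, so the plaintiff offers 81.804172, keeping 18.195828.
Round 2 (the defendant proposes): the plaintiff can get 18.195828 next round, worth 0.68 × 18.195828 = 12.37316304 now. The defendant offers 12.37316304 and keeps 100 − 12.37316304 = 87.62683696.
Round 1 (the plaintiff proposes): the defendant can get 87.62683696 next round, worth 0.89 × 87.62683696 = 77.9878848944 now. The plaintiff offers 77.9878848944 and keeps 100 − 77.9878848944 = 22.0121151056.

22.01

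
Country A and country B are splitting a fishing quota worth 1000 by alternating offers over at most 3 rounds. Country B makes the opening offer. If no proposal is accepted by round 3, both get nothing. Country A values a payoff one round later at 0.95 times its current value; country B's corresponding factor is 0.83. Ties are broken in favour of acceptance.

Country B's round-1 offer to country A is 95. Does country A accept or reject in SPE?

Round 3 (country B proposes): country A will accept anything ≥ 0, so country B offers 0 and keeps 1000.
Round 2 (country A proposes): country B can get 1000 next round, worth 0.83 × 1000 = 830 now; country A offers that and keeps 170.
So by rejecting in round 1, country A gets 170 next round, worth 0.95 × 170 = 161.5 now.
Offer 95 < 161.5, so country A rejects.

Reject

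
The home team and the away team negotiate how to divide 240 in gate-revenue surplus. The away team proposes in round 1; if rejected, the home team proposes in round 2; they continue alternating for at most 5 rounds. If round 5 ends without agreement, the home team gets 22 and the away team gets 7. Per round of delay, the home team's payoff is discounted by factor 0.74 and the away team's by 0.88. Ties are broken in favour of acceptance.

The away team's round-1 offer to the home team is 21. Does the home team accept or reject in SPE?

Work out the home team's continuation value if the offer is rejected.
Round 5 (the away team proposes): the home team gets 22 if talks fail, so the away team offers 22 and keeps 218.
Round 4 (the home team proposes): the away team can get 218 next round, worth 0.88 × 218 = 191.84 now; the home team offers that and keeps 48.16.
Round 3 (the away team proposes): the home team can get 48.16 next round, worth 0.74 × 48.16 = 35.6384 now. The away team offers 35.6384 and keeps 240 − 35.6384 = 204.3616.
Round 2 (the home team proposes): the away team can get 204.3616 next round, worth 0.88 × 204.3616 = 179.838208 now. The home team offers 179.838208 and keeps 240 − 179.838208 = 60.161792.
So by rejecting in round 1, the home team gets 60.161792 next round, worth 0.74 × 60.161792 = 44.51972608 now.
Offer 21 < 44.51972608, so the home team rejects.

Reject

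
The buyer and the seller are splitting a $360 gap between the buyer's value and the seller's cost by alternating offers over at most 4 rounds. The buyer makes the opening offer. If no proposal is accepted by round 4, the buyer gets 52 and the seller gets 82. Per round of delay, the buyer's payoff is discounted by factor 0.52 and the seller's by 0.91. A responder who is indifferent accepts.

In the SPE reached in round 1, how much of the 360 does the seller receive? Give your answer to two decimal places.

Round 4 (the seller proposes): the buyer gets 52 if talks fail, so the seller offers 52 and keeps 308.
Round 3 (the buyer proposes): the seller can get 308 next round, worth 0.91 × 308 = 280.28 now. The buyer offers 280.28 and keeps 360 − 280.28 = 79.72.
Round 2 (the seller proposes): the buyer can get 79.72 next round, worth 0.52 × 79.72 = 41.4544 now, so the seller offers 41.4544, keeping 318.5456.
Round 1 (the buyer proposes): the seller can get 318.5456 next round, worth 0.91 × 318.5456 = 289.876496 now; the buyer offers that and keeps 70.123504.

289.88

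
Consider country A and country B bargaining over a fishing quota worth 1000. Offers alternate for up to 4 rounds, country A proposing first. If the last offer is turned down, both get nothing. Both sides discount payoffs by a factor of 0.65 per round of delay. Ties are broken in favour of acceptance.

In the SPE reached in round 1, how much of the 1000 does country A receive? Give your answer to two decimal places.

497.88

Solve by backward induction from round 4.
Round 4 (country B proposes): country A will accept anything ≥ 0, so country B offers 0 and keeps 1000.
Round 3 (country A proposes): country B can get 1000 next round, worth 0.65 × 1000 = 650 now. Country A offers 650 and keeps 1000 − 650 = 350.
Round 2 (country B proposes): country A can get 350 next round, worth 0.65 × 350 = 227.5 now, so country B offers 227.5, keeping 772.5.
Round 1 (country A proposes): country B can get 772.5 next round, worth 0.65 × 772.5 = 502.125 now; country A offers that and keeps 497.875.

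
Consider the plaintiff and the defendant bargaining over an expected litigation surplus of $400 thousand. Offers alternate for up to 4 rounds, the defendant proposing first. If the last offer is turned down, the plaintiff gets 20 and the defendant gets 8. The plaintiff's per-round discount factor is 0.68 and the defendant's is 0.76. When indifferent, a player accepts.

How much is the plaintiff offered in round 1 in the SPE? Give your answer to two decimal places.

203.04

Round 4 (the plaintiff proposes): the defendant gets 8 if talks fail, so the plaintiff offers 8 and keeps 392.
Round 3 (the defendant proposes): the plaintiff can get 392 next round, worth 0.68 × 392 = 266.56 now, so the defendant offers 266.56, keeping 133.44.
Round 2 (the plaintiff proposes): the defendant can get 133.44 next round, worth 0.76 × 133.44 = 101.4144 now. The plaintiff offers 101.4144 and keeps 400 − 101.4144 = 298.5856.
Round 1 (the defendant proposes): the plaintiff can get 298.5856 next round, worth 0.68 × 298.5856 = 203.038208 now; the defendant offers that and keeps 196.961792.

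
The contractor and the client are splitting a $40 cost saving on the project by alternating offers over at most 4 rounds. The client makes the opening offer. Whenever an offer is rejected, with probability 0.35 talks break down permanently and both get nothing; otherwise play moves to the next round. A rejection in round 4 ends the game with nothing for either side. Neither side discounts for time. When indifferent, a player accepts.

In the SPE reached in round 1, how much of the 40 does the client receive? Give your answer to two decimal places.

Round 4 (the contractor proposes): the client will accept anything ≥ 0, so the contractor offers 0 and keeps 40.
Round 3 (the client proposes): rejecting gives the contractor an expected 0.65 × 40 = 26. The client offers 26 and keeps 40 − 26 = 14.
Round 2 (the contractor proposes): rejecting gives the client an expected 0.65 × 14 = 9.1. The contractor offers 9.1 and keeps 40 − 9.1 = 30.9.
Round 1 (the client proposes): rejecting gives the contractor an expected 0.65 × 30.9 = 20.085, so the client offers 20.085, keeping 19.915.

19.92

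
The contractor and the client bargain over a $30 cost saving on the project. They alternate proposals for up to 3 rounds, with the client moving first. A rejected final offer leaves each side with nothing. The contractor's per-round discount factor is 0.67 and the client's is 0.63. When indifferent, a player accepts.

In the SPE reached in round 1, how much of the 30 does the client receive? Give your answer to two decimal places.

22.56

Round 3 (the client proposes): the contractor will accept anything ≥ 0, so the client offers 0 and keeps 30.
Round 2 (the contractor proposes): the client can get 30 next round, worth 0.63 × 30 = 18.9 now, so the contractor offers 18.9, keeping 11.1.
Round 1 (the client proposes): the contractor can get 11.1 next round, worth 0.67 × 11.1 = 7.437 now, so the client offers 7.437, keeping 22.563.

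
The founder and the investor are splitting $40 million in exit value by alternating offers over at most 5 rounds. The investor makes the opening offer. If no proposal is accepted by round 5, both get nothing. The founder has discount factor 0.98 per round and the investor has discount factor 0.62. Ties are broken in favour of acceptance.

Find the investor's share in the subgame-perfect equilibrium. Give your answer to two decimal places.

16.05

Round 5 (the investor proposes): rejection yields 0 for the founder; the investor offers 0 and keeps 40.
Round 4 (the founder proposes): the investor can get 40 next round, worth 0.62 × 40 = 24.8 now, so the founder offers 24.8, keeping 15.2.
Round 3 (the investor proposes): the founder can get 15.2 next round, worth 0.98 × 15.2 = 14.896 now, so the investor offers 14.896, keeping 25.104.
Round 2 (the founder proposes): the investor can get 25.104 next round, worth 0.62 × 25.104 = 15.56448 now, so the founder offers 15.56448, keeping 24.43552.
Round 1 (the investor proposes): the founder can get 24.43552 next round, worth 0.98 × 24.43552 = 23.9468096 now. The investor offers 23.9468096 and keeps 40 − 23.9468096 = 16.0531904.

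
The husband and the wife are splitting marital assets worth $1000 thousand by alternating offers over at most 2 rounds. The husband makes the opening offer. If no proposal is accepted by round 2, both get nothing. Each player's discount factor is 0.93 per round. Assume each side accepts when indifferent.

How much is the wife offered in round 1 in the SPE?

930

Round 2 (the wife proposes): rejection yields 0 for the husband; the wife offers 0 and keeps 1000.
Round 1 (the husband proposes): the wife can get 1000 next round, worth 0.93 × 1000 = 930 now, so the husband offers 930, keeping 70.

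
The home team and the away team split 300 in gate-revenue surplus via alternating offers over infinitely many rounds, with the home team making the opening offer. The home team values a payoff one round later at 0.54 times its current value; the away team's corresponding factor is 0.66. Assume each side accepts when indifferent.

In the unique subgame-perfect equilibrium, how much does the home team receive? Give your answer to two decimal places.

When the home team proposes, the away team accepts any offer worth at least 0.66 times what the away team would get by proposing next round; and vice versa.
This gives x = 300 − 0.66y and y = 300 − 0.54x, where x and y are each side's share when it proposes.
Hence (1 − 0.66·0.54)x = 300(1 − 0.66), i.e. 0.6436·x = 102.
x ≈ 158.4835; the away team's share is 300 − x ≈ 141.5165.

158.48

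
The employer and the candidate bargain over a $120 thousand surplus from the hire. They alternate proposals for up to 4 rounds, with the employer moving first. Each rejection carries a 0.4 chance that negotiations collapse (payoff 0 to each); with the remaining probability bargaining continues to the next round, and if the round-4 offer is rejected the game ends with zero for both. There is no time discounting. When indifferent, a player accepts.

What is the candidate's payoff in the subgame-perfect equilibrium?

By backward induction:
Round 4 (the candidate proposes): the employer will accept anything ≥ 0, so the candidate offers 0 and keeps 120.
Round 3 (the employer proposes): rejecting gives the candidate an expected 0.6 × 120 = 72. The employer offers 72 and keeps 120 − 72 = 48.
Round 2 (the candidate proposes): rejecting gives the employer an expected 0.6 × 48 = 28.8, so the candidate offers 28.8, keeping 91.2.
Round 1 (the employer proposes): rejecting gives the candidate an expected 0.6 × 91.2 = 54.72. The employer offers 54.72 and keeps 120 − 54.72 = 65.28.

54.72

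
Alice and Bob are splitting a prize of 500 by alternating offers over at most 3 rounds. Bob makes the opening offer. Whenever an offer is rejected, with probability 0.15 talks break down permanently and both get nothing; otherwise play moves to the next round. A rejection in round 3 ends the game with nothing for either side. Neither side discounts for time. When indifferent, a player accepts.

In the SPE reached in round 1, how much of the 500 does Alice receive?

63.75

Round 3 (Bob proposes): Alice will accept anything ≥ 0, so Bob offers 0 and keeps 500.
Round 2 (Alice proposes): rejecting gives Bob an expected 0.85 × 500 = 425; Alice offers that and keeps 75.
Round 1 (Bob proposes): rejecting gives Alice an expected 0.85 × 75 = 63.75, so Bob offers 63.75, keeping 436.25.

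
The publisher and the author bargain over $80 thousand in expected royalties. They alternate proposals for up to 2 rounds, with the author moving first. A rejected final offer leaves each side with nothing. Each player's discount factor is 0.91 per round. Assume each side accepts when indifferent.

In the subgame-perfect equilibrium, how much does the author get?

7.2

Solve by backward induction from round 2.
Round 2 (the publisher proposes): rejection yields 0 for the author; the publisher offers 0 and keeps 80.
Round 1 (the author proposes): the publisher can get 80 next round, worth 0.91 × 80 = 72.8 now. The author offers 72.8 and keeps 80 − 72.8 = 7.2.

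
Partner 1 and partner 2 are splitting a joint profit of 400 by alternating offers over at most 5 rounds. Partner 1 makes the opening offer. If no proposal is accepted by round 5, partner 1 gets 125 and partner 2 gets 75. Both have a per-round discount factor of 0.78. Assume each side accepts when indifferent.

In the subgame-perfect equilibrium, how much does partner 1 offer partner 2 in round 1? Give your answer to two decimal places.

138.16

Round 5 (partner 1 proposes): partner 2 gets 75 if talks fail, so partner 1 offers 75 and keeps 325.
Round 4 (partner 2 proposes): partner 1 can get 325 next round, worth 0.78 × 325 = 253.5 now, so partner 2 offers 253.5, keeping 146.5.
Round 3 (partner 1 proposes): partner 2 can get 146.5 next round, worth 0.78 × 146.5 = 114.27 now; partner 1 offers that and keeps 285.73.
Round 2 (partner 2 proposes): partner 1 can get 285.73 next round, worth 0.78 × 285.73 = 222.8694 now; partner 2 offers that and keeps 177.1306.
Round 1 (partner 1 proposes): partner 2 can get 177.1306 next round, worth 0.78 × 177.1306 = 138.161868 now, so partner 1 offers 138.161868, keeping 261.838132.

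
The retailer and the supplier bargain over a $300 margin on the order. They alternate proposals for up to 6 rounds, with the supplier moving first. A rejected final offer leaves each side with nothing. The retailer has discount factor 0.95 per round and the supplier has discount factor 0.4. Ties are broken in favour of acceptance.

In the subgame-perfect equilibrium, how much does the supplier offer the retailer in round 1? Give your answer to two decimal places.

Round 6 (the retailer proposes): the supplier will accept anything ≥ 0, so the retailer offers 0 and keeps 300.
Round 5 (the supplier proposes): the retailer can get 300 next round, worth 0.95 × 300 = 285 now, so the supplier offers 285, keeping 15.
Round 4 (the retailer proposes): the supplier can get 15 next round, worth 0.4 × 15 = 6 now, so the retailer offers 6, keeping 294.
Round 3 (the supplier proposes): the retailer can get 294 next round, worth 0.95 × 294 = 279.3 now. The supplier offers 279.3 and keeps 300 − 279.3 = 20.7.
Round 2 (the retailer proposes): the supplier can get 20.7 next round, worth 0.4 × 20.7 = 8.28 now. The retailer offers 8.28 and keeps 300 − 8.28 = 291.72.
Round 1 (the supplier proposes): the retailer can get 291.72 next round, worth 0.95 × 291.72 = 277.134 now; the supplier offers that and keeps 22.866.

277.13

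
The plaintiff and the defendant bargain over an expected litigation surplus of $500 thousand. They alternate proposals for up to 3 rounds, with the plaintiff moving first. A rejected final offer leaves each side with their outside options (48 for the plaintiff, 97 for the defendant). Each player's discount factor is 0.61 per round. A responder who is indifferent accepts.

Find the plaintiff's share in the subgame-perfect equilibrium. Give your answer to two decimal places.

Round 3 (the plaintiff proposes): the defendant gets 97 if talks fail, so the plaintiff offers 97 and keeps 403.
Round 2 (the defendant proposes): the plaintiff can get 403 next round, worth 0.61 × 403 = 245.83 now, so the defendant offers 245.83, keeping 254.17.
Round 1 (the plaintiff proposes): the defendant can get 254.17 next round, worth 0.61 × 254.17 = 155.0437 now. The plaintiff offers 155.0437 and keeps 500 − 155.0437 = 344.9563.

344.96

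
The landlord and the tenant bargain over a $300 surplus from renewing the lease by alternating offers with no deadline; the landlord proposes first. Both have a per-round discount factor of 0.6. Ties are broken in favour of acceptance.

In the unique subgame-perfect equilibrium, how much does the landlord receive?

187.5

When the landlord proposes, the tenant accepts any offer worth at least 0.6 times what the tenant would get by proposing next round; and vice versa.
This gives x = 300 − 0.6y and y = 300 − 0.6x, where x and y are each side's share when it proposes.
Hence (1 − 0.6·0.6)x = 300(1 − 0.6), i.e. 0.64·x = 120.
x = 187.5; the tenant's share is 300 − x = 112.5.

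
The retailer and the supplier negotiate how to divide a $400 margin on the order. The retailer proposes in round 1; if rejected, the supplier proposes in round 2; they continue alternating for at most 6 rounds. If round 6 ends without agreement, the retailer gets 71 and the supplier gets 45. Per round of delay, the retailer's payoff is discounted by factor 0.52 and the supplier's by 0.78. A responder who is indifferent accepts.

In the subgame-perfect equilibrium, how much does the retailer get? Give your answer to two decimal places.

147.28

Round 6 (the supplier proposes): the retailer gets 71 if talks fail, so the supplier offers 71 and keeps 329.
Round 5 (the retailer proposes): the supplier can get 329 next round, worth 0.78 × 329 = 256.62 now. The retailer offers 256.62 and keeps 400 − 256.62 = 143.38.
Round 4 (the supplier proposes): the retailer can get 143.38 next round, worth 0.52 × 143.38 = 74.5576 now. The supplier offers 74.5576 and keeps 400 − 74.5576 = 325.4424.
Round 3 (the retailer proposes): the supplier can get 325.4424 next round, worth 0.78 × 325.4424 = 253.845072 now, so the retailer offers 253.845072, keeping 146.154928.
Round 2 (the supplier proposes): the retailer can get 146.154928 next round, worth 0.52 × 146.154928 = 76.00056256 now, so the supplier offers 76.00056256, keeping 323.99943744.
Round 1 (the retailer proposes): the supplier can get 323.99943744 next round, worth 0.78 × 323.99943744 = 252.7195612032 now, so the retailer offers 252.7195612032, keeping 147.2804387968.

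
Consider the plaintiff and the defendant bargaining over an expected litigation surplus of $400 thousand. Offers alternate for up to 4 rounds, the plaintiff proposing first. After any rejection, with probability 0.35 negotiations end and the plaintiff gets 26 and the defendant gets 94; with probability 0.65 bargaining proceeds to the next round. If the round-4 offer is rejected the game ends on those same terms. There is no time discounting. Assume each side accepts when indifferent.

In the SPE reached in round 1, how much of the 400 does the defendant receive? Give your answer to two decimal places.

234.60

Round 4 (the defendant proposes): the plaintiff gets 26 if talks fail, so the defendant offers 26 and keeps 374.
Round 3 (the plaintiff proposes): rejecting gives the defendant an expected 0.65 × 374 + 0.35 × 94 = 276, so the plaintiff offers 276, keeping 124.
Round 2 (the defendant proposes): rejecting gives the plaintiff an expected 0.65 × 124 + 0.35 × 26 = 89.7; the defendant offers that and keeps 310.3.
Round 1 (the plaintiff proposes): rejecting gives the defendant an expected 0.65 × 310.3 + 0.35 × 94 = 234.595. The plaintiff offers 234.595 and keeps 400 − 234.595 = 165.405.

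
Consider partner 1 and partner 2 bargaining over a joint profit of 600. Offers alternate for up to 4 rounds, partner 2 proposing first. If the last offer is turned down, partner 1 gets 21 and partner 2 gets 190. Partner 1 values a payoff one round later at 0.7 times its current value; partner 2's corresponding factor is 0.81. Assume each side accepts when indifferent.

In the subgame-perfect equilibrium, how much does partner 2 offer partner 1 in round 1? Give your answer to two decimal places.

Round 4 (partner 1 proposes): partner 2 gets 190 if talks fail, so partner 1 offers 190 and keeps 410.
Round 3 (partner 2 proposes): partner 1 can get 410 next round, worth 0.7 × 410 = 287 now, so partner 2 offers 287, keeping 313.
Round 2 (partner 1 proposes): partner 2 can get 313 next round, worth 0.81 × 313 = 253.53 now; partner 1 offers that and keeps 346.47.
Round 1 (partner 2 proposes): partner 1 can get 346.47 next round, worth 0.7 × 346.47 = 242.529 now; partner 2 offers that and keeps 357.471.

242.53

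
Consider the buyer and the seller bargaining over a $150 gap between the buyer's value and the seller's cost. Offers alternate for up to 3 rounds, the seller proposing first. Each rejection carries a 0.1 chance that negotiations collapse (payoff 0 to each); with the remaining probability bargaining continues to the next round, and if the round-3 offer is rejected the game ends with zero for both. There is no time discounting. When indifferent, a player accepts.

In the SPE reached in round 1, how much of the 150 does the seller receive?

136.5

By backward induction:
Round 3 (the seller proposes): the buyer will accept anything ≥ 0, so the seller offers 0 and keeps 150.
Round 2 (the buyer proposes): rejecting gives the seller an expected 0.9 × 150 = 135; the buyer offers that and keeps 15.
Round 1 (the seller proposes): rejecting gives the buyer an expected 0.9 × 15 = 13.5; the seller offers that and keeps 136.5.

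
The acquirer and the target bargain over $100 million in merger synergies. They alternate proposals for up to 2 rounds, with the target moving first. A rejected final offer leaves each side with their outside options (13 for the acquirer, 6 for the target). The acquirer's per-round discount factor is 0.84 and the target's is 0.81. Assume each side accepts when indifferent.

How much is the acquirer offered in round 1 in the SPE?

Round 2 (the acquirer proposes): the target gets 6 if talks fail, so the acquirer offers 6 and keeps 94.
Round 1 (the target proposes): the acquirer can get 94 next round, worth 0.84 × 94 = 78.96 now; the target offers that and keeps 21.04.

78.96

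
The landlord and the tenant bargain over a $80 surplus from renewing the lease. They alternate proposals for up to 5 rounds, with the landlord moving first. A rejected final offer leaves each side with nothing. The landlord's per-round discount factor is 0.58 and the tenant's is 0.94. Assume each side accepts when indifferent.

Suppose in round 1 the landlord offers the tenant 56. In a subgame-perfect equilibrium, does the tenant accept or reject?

Work out the tenant's continuation value if the offer is rejected.
Round 5 (the landlord proposes): the tenant will accept anything ≥ 0, so the landlord offers 0 and keeps 80.
Round 4 (the tenant proposes): the landlord can get 80 next round, worth 0.58 × 80 = 46.4 now. The tenant offers 46.4 and keeps 80 − 46.4 = 33.6.
Round 3 (the landlord proposes): the tenant can get 33.6 next round, worth 0.94 × 33.6 = 31.584 now; the landlord offers that and keeps 48.416.
Round 2 (the tenant proposes): the landlord can get 48.416 next round, worth 0.58 × 48.416 = 28.08128 now; the tenant offers that and keeps 51.91872.
So by rejecting in round 1, the tenant gets 51.91872 next round, worth 0.94 × 51.91872 = 48.8035968 now.
Offer 56 ≥ 48.8035968, so the tenant accepts.

Accept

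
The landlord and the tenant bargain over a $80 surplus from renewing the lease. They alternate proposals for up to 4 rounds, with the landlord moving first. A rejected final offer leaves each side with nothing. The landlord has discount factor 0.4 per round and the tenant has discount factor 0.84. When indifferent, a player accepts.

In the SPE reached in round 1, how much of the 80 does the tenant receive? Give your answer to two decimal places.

62.90

Round 4 (the tenant proposes): the landlord will accept anything ≥ 0, so the tenant offers 0 and keeps 80.
Round 3 (the landlord proposes): the tenant can get 80 next round, worth 0.84 × 80 = 67.2 now, so the landlord offers 67.2, keeping 12.8.
Round 2 (the tenant proposes): the landlord can get 12.8 next round, worth 0.4 × 12.8 = 5.12 now. The tenant offers 5.12 and keeps 80 − 5.12 = 74.88.
Round 1 (the landlord proposes): the tenant can get 74.88 next round, worth 0.84 × 74.88 = 62.8992 now; the landlord offers that and keeps 17.1008.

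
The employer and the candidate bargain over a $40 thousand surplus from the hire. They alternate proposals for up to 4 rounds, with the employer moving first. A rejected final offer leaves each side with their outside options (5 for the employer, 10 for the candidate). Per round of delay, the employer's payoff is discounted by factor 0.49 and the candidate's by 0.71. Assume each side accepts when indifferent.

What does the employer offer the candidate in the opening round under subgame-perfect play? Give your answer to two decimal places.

23.13

Round 4 (the candidate proposes): the employer gets 5 if talks fail, so the candidate offers 5 and keeps 35.
Round 3 (the employer proposes): the candidate can get 35 next round, worth 0.71 × 35 = 24.85 now. The employer offers 24.85 and keeps 40 − 24.85 = 15.15.
Round 2 (the candidate proposes): the employer can get 15.15 next round, worth 0.49 × 15.15 = 7.4235 now. The candidate offers 7.4235 and keeps 40 − 7.4235 = 32.5765.
Round 1 (the employer proposes): the candidate can get 32.5765 next round, worth 0.71 × 32.5765 = 23.129315 now, so the employer offers 23.129315, keeping 16.870685.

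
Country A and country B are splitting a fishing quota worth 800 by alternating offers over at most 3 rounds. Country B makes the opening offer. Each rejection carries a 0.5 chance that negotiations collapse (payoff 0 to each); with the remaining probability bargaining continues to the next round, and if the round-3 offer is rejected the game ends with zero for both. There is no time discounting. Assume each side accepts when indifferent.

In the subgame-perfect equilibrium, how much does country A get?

By backward induction:
Round 3 (country B proposes): rejection yields 0 for country A; country B offers 0 and keeps 800.
Round 2 (country A proposes): rejecting gives country B an expected 0.5 × 800 = 400, so country A offers 400, keeping 400.
Round 1 (country B proposes): rejecting gives country A an expected 0.5 × 400 = 200; country B offers that and keeps 600.

200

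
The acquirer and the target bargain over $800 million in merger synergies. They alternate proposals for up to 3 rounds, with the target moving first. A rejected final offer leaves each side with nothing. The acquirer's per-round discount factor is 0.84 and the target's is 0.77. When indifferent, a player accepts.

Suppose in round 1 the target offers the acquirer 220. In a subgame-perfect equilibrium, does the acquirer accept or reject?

Accept

Round 3 (the target proposes): the acquirer will accept anything ≥ 0, so the target offers 0 and keeps 800.
Round 2 (the acquirer proposes): the target can get 800 next round, worth 0.77 × 800 = 616 now; the acquirer offers that and keeps 184.
So by rejecting in round 1, the acquirer gets 184 next round, worth 0.84 × 184 = 154.56 now.
Offer 220 ≥ 154.56, so the acquirer accepts.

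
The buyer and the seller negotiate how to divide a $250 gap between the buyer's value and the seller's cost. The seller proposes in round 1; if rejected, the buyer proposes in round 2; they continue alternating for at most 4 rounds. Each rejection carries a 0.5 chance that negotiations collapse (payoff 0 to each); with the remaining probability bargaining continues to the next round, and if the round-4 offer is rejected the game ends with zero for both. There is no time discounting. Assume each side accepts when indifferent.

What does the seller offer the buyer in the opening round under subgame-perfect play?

93.75

Round 4 (the buyer proposes): the seller will accept anything ≥ 0, so the buyer offers 0 and keeps 250.
Round 3 (the seller proposes): rejecting gives the buyer an expected 0.5 × 250 = 125; the seller offers that and keeps 125.
Round 2 (the buyer proposes): rejecting gives the seller an expected 0.5 × 125 = 62.5. The buyer offers 62.5 and keeps 250 − 62.5 = 187.5.
Round 1 (the seller proposes): rejecting gives the buyer an expected 0.5 × 187.5 = 93.75; the seller offers that and keeps 156.25.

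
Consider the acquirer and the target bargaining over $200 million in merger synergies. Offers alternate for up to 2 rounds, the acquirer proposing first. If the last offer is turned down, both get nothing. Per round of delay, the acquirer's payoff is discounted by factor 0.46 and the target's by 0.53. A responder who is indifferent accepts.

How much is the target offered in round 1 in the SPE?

106

Round 2 (the target proposes): rejection yields 0 for the acquirer; the target offers 0 and keeps 200.
Round 1 (the acquirer proposes): the target can get 200 next round, worth 0.53 × 200 = 106 now. The acquirer offers 106 and keeps 200 − 106 = 94.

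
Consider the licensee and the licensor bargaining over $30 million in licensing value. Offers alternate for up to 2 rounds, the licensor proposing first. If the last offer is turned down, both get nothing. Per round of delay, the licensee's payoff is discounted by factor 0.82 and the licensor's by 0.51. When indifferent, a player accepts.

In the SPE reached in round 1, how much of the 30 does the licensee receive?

Round 2 (the licensee proposes): rejection yields 0 for the licensor; the licensee offers 0 and keeps 30.
Round 1 (the licensor proposes): the licensee can get 30 next round, worth 0.82 × 30 = 24.6 now; the licensor offers that and keeps 5.4.

24.6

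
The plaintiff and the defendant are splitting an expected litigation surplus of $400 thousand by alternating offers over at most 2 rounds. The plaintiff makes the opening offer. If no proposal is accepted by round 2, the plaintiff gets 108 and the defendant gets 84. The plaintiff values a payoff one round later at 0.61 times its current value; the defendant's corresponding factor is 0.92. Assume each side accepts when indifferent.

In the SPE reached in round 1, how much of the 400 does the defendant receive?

Work backward from the last round.
Round 2 (the defendant proposes): the plaintiff gets 108 if talks fail, so the defendant offers 108 and keeps 292.
Round 1 (the plaintiff proposes): the defendant can get 292 next round, worth 0.92 × 292 = 268.64 now; the plaintiff offers that and keeps 131.36.

268.64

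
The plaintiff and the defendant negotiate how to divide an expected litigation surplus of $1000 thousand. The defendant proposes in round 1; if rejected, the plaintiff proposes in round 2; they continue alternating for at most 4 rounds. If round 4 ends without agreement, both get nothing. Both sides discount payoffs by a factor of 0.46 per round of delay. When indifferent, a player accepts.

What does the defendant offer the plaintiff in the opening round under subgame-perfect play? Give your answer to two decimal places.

345.74

By backward induction:
Round 4 (the plaintiff proposes): the defendant will accept anything ≥ 0, so the plaintiff offers 0 and keeps 1000.
Round 3 (the defendant proposes): the plaintiff can get 1000 next round, worth 0.46 × 1000 = 460 now, so the defendant offers 460, keeping 540.
Round 2 (the plaintiff proposes): the defendant can get 540 next round, worth 0.46 × 540 = 248.4 now, so the plaintiff offers 248.4, keeping 751.6.
Round 1 (the defendant proposes): the plaintiff can get 751.6 next round, worth 0.46 × 751.6 = 345.736 now. The defendant offers 345.736 and keeps 1000 − 345.736 = 654.264.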